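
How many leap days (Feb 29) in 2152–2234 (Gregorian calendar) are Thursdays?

Leap years in 2152–2234: 20 of them.
Feb 29 weekday advances by 5 (mod 7) from one leap year to the next four years later (or differs when a century non-leap intervenes).
Leap-day weekdays: 2152:Tue 2156:Sun 2160:Fri 2164:Wed 2168:Mon 2172:Sat 2176:Thu✓ 2180:Tue 2184:Sun 2188:Fri 2192:Wed 2196:Mon 2204:Wed 2208:Mon 2212:Sat 2216:Thu✓ 2220:Tue 2224:Sun 2228:Fri 2232:Wed
Thursday: 2176, 2216 → 2.

2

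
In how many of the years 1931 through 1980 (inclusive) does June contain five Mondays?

June has 30 days; it has five Mondays when Monday falls among the first (month-length − 28) days — i.e. when June 1 is one of Monday/Sunday.
June 1 by year: 1931:Mon✓ 1932:Wed 1933:Thu 1934:Fri 1935:Sat 1936:Mon✓ 1937:Tue 1938:Wed 1939:Thu 1940:Sat 1941:Sun✓ 1942:Mon✓ 1943:Tue 1944:Thu 1945:Fri …(20 more)… 1966:Wed 1967:Thu 1968:Sat 1969:Sun✓ 1970:Mon✓ 1971:Tue 1972:Thu 1973:Fri 1974:Sat 1975:Sun✓ 1976:Tue 1977:Wed 1978:Thu 1979:Fri 1980:Sun✓
Years with five Mondays: 1931, 1936, 1941, 1942, 1947, 1952, 1953, 1958, 1959, 1964, 1969, 1970, 1975, 1980 → 14.

14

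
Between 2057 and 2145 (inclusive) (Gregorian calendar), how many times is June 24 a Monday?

12

Track June 24's weekday year by year (advancing +1, or +2 across a Feb 29):
  2057: Sun  2058: Mon (+1) ✓  2059: Tue (+1)  2060: Thu (+2)  2061: Fri (+1)
  2062: Sat (+1)  2063: Sun (+1)  2064: Tue (+2)  2065: Wed (+1)  2066: Thu (+1)
  2067: Fri (+1)  2068: Sun (+2)  2069: Mon (+1) ✓  2070: Tue (+1)  … (61 more years) …
  2132: Tue (+2)  2133: Wed (+1)  2134: Thu (+1)  2135: Fri (+1)  2136: Sun (+2)
  2137: Mon (+1) ✓  2138: Tue (+1)  2139: Wed (+1)  2140: Fri (+2)  2141: Sat (+1)
  2142: Sun (+1)  2143: Mon (+1) ✓  2144: Wed (+2)  2145: Thu (+1)
Monday years: 2058, 2069, 2075, 2080, 2086, 2097, 2109, 2115, 2120, 2126, 2137, 2143 — 12 in total.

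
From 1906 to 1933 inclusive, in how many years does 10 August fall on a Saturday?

Track 10 August's weekday year by year (advancing +1, or +2 across a Feb 29):
  1906: Fri  1907: Sat (+1) ✓  1908: Mon (+2)  1909: Tue (+1)  1910: Wed (+1)
  1911: Thu (+1)  1912: Sat (+2) ✓  1913: Sun (+1)  1914: Mon (+1)  1915: Tue (+1)
  1916: Thu (+2)  1917: Fri (+1)  1918: Sat (+1) ✓  1919: Sun (+1)  1920: Tue (+2)
  1921: Wed (+1)  1922: Thu (+1)  1923: Fri (+1)  1924: Sun (+2)  1925: Mon (+1)
  1926: Tue (+1)  1927: Wed (+1)  1928: Fri (+2)  1929: Sat (+1) ✓  1930: Sun (+1)
  1931: Mon (+1)  1932: Wed (+2)  1933: Thu (+1)
Saturday years: 1907, 1912, 1918, 1929 — 4 in total.

4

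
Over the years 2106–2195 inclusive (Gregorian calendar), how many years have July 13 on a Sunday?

Track July 13's weekday year by year (advancing +1, or +2 across a Feb 29):
  2106: Tue  2107: Wed (+1)  2108: Fri (+2)  2109: Sat (+1)  2110: Sun (+1) ✓
  2111: Mon (+1)  2112: Wed (+2)  2113: Thu (+1)  2114: Fri (+1)  2115: Sat (+1)
  2116: Mon (+2)  2117: Tue (+1)  2118: Wed (+1)  2119: Thu (+1)  … (62 more years) …
  2182: Sat (+1)  2183: Sun (+1) ✓  2184: Tue (+2)  2185: Wed (+1)  2186: Thu (+1)
  2187: Fri (+1)  2188: Sun (+2) ✓  2189: Mon (+1)  2190: Tue (+1)  2191: Wed (+1)
  2192: Fri (+2)  2193: Sat (+1)  2194: Sun (+1) ✓  2195: Mon (+1)
Sunday years: 2110, 2121, 2127, 2132, 2138, 2149, 2155, 2160, 2166, 2177, 2183, 2188, 2194 — 13 in total.

13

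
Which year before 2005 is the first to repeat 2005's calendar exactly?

Two years share a calendar iff Jan 1 falls on the same weekday and both are leap or both are common. 2005: Jan 1 is Saturday, common year.
2004: Jan 1 Thursday, leap
2003: Jan 1 Wednesday, common
2002: Jan 1 Tuesday, common
2001: Jan 1 Monday, common
2000: Jan 1 Saturday, leap
1999: Jan 1 Friday, common
1998: Jan 1 Thursday, common
1997: Jan 1 Wednesday, common
1996: Jan 1 Monday, leap
1995: Jan 1 Sunday, common
1994: Jan 1 Saturday, common
1994 matches on both conditions.

1994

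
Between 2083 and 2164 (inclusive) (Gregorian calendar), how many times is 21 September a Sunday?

12

Track 21 September's weekday year by year (advancing +1, or +2 across a Feb 29):
  2083: Tue  2084: Thu (+2)  2085: Fri (+1)  2086: Sat (+1)  2087: Sun (+1) ✓
  2088: Tue (+2)  2089: Wed (+1)  2090: Thu (+1)  2091: Fri (+1)  2092: Sun (+2) ✓
  2093: Mon (+1)  2094: Tue (+1)  2095: Wed (+1)  2096: Fri (+2)  … (54 more years) …
  2151: Tue (+1)  2152: Thu (+2)  2153: Fri (+1)  2154: Sat (+1)  2155: Sun (+1) ✓
  2156: Tue (+2)  2157: Wed (+1)  2158: Thu (+1)  2159: Fri (+1)  2160: Sun (+2) ✓
  2161: Mon (+1)  2162: Tue (+1)  2163: Wed (+1)  2164: Fri (+2)
Sunday years: 2087, 2092, 2098, 2104, 2110, 2121, 2127, 2132, 2138, 2149, 2155, 2160 — 12 in total.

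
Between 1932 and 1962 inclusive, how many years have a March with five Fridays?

March has 31 days; it has five Fridays when Friday falls among the first (month-length − 28) days — i.e. when March 1 is one of Friday/Thursday/Wednesday.
March 1 by year: 1932:Tue 1933:Wed✓ 1934:Thu✓ 1935:Fri✓ 1936:Sun 1937:Mon 1938:Tue 1939:Wed✓ 1940:Fri✓ 1941:Sat 1942:Sun 1943:Mon 1944:Wed✓ 1945:Thu✓ 1946:Fri✓ 1947:Sat 1948:Mon 1949:Tue 1950:Wed✓ 1951:Thu✓ 1952:Sat 1953:Sun 1954:Mon 1955:Tue 1956:Thu✓ 1957:Fri✓ 1958:Sat 1959:Sun 1960:Tue 1961:Wed✓ 1962:Thu✓
Years with five Fridays: 1933, 1934, 1935, 1939, 1940, 1944, 1945, 1946, 1950, 1951, 1956, 1957, 1961, 1962 → 14.

14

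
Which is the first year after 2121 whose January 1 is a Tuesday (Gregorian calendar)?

Jan 1 advances by 2 weekdays after a leap year and by 1 after a common year.
2121: Jan 1 is Wednesday.
2122: Thursday
2123: Friday
2124: Saturday (leap)
2125: Monday
2126: Tuesday
2126 begins on a Tuesday

2126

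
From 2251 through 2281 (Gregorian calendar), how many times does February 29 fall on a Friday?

Leap years in 2251–2281: 8 of them.
Feb 29 weekday advances by 5 (mod 7) from one leap year to the next four years later (or differs when a century non-leap intervenes).
Leap-day weekdays: 2252:Sun 2256:Fri✓ 2260:Wed 2264:Mon 2268:Sat 2272:Thu 2276:Tue 2280:Sun
Friday: 2256 → 1.

1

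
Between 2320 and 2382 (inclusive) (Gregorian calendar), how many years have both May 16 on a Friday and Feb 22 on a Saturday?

Check each year's weekday for May 16 and Feb 22:
  2320: Sun/Sun  2321: Mon/Tue  2322: Tue/Wed  2323: Wed/Thu  2324: Fri/Fri  2325: Sat/Sun  2326: Sun/Mon  2327: Mon/Tue  2328: Wed/Wed  2329: Thu/Fri  2330: Fri/Sat ✓  2331: Sat/Sun  2332: Mon/Mon  2333: Tue/Wed  …(35 more)…  2369: Fri/Sat ✓  2370: Sat/Sun  2371: Sun/Mon  2372: Tue/Tue  2373: Wed/Thu  2374: Thu/Fri  2375: Fri/Sat ✓  2376: Sun/Sun  2377: Mon/Tue  2378: Tue/Wed  2379: Wed/Thu  2380: Fri/Fri  2381: Sat/Sun  2382: Sun/Mon
Both conditions hold in: 2330, 2341, 2347, 2358, 2369, 2375 — 6.

6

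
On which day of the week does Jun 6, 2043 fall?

Saturday

January 1, 2043 is a Thursday.
June 6 is day 157 of the year, i.e. 156 days after Jan 1.
156 mod 7 = 2, so advance 2 weekdays from Thursday: Saturday.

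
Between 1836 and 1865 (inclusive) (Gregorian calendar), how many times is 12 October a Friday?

4

Track 12 October's weekday year by year (advancing +1, or +2 across a Feb 29):
  1836: Wed  1837: Thu (+1)  1838: Fri (+1) ✓  1839: Sat (+1)  1840: Mon (+2)
  1841: Tue (+1)  1842: Wed (+1)  1843: Thu (+1)  1844: Sat (+2)  1845: Sun (+1)
  1846: Mon (+1)  1847: Tue (+1)  1848: Thu (+2)  1849: Fri (+1) ✓  1850: Sat (+1)
  1851: Sun (+1)  1852: Tue (+2)  1853: Wed (+1)  1854: Thu (+1)  1855: Fri (+1) ✓
  1856: Sun (+2)  1857: Mon (+1)  1858: Tue (+1)  1859: Wed (+1)  1860: Fri (+2) ✓
  1861: Sat (+1)  1862: Sun (+1)  1863: Mon (+1)  1864: Wed (+2)  1865: Thu (+1)
Friday years: 1838, 1849, 1855, 1860 — 4 in total.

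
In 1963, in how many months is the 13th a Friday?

2

Check the 13th of each month of 1963: Jan 13: Sun, Feb 13: Wed, Mar 13: Wed, Apr 13: Sat, May 13: Mon, Jun 13: Thu, Jul 13: Sat, Aug 13: Tue, Sep 13: Fri, Oct 13: Sun, Nov 13: Wed, Dec 13: Fri.
Friday occurs in September, December — 2 months.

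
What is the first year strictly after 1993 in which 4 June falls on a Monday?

2001

From one year to the next, a fixed date's weekday advances by 1, or by 2 when a Feb 29 lies between the two dates.
1993: June 4 is Friday.
1994: Saturday (+1)
1995: Sunday (+1)
1996: Tuesday (+2)
1997: Wednesday (+1)
1998: Thursday (+1)
1999: Friday (+1)
2000: Sunday (+2)
2001: Monday (+1)
4 June falls on a Monday in 2001.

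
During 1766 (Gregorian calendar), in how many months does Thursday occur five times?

A month of length L has five Thursdays iff its first Thursday is on day ≤ L−28 (so day 1–3 in a 31-day month, 1–2 in a 30-day month, day 1 in a leap February).
Checking each month of 1766: Jan starts Wed (31d) ✓; Feb starts Sat (28d); Mar starts Sat (31d); Apr starts Tue (30d); May starts Thu (31d) ✓; Jun starts Sun (30d); Jul starts Tue (31d) ✓; Aug starts Fri (31d); Sep starts Mon (30d); Oct starts Wed (31d) ✓; Nov starts Sat (30d); Dec starts Mon (31d).
Five-Thursday months: January, May, July, October → 4.

4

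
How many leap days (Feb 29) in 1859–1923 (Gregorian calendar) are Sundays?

Leap years in 1859–1923: 15 of them.
Feb 29 weekday advances by 5 (mod 7) from one leap year to the next four years later (or differs when a century non-leap intervenes).
Leap-day weekdays: 1860:Wed 1864:Mon 1868:Sat 1872:Thu 1876:Tue 1880:Sun✓ 1884:Fri 1888:Wed 1892:Mon 1896:Sat 1904:Mon 1908:Sat 1912:Thu 1916:Tue 1920:Sun✓
Sunday: 1880, 1920 → 2.

2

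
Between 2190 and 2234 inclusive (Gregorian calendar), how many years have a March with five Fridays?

March has 31 days; it has five Fridays when Friday falls among the first (month-length − 28) days — i.e. when March 1 is one of Friday/Thursday/Wednesday.
March 1 by year: 2190:Mon 2191:Tue 2192:Thu✓ 2193:Fri✓ 2194:Sat 2195:Sun 2196:Tue 2197:Wed✓ 2198:Thu✓ 2199:Fri✓ 2200:Sat 2201:Sun 2202:Mon 2203:Tue 2204:Thu✓ …(15 more)… 2220:Wed✓ 2221:Thu✓ 2222:Fri✓ 2223:Sat 2224:Mon 2225:Tue 2226:Wed✓ 2227:Thu✓ 2228:Sat 2229:Sun 2230:Mon 2231:Tue 2232:Thu✓ 2233:Fri✓ 2234:Sat
Years with five Fridays: 2192, 2193, 2197, 2198, 2199, 2204, 2205, 2209, 2210, 2211, 2215, 2216, 2220, 2221, 2222, 2226, 2227, 2232, 2233 → 19.

19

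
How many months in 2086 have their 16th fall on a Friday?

1

Check the 16th of each month of 2086: Jan 16: Wed, Feb 16: Sat, Mar 16: Sat, Apr 16: Tue, May 16: Thu, Jun 16: Sun, Jul 16: Tue, Aug 16: Fri, Sep 16: Mon, Oct 16: Wed, Nov 16: Sat, Dec 16: Mon.
Friday occurs in August — 1 month.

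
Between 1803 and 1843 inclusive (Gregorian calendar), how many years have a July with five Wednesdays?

July has 31 days; it has five Wednesdays when Wednesday falls among the first (month-length − 28) days — i.e. when July 1 is one of Wednesday/Tuesday/Monday.
July 1 by year: 1803:Fri 1804:Sun 1805:Mon✓ 1806:Tue✓ 1807:Wed✓ 1808:Fri 1809:Sat 1810:Sun 1811:Mon✓ 1812:Wed✓ 1813:Thu 1814:Fri 1815:Sat 1816:Mon✓ 1817:Tue✓ …(11 more)… 1829:Wed✓ 1830:Thu 1831:Fri 1832:Sun 1833:Mon✓ 1834:Tue✓ 1835:Wed✓ 1836:Fri 1837:Sat 1838:Sun 1839:Mon✓ 1840:Wed✓ 1841:Thu 1842:Fri 1843:Sat
Years with five Wednesdays: 1805, 1806, 1807, 1811, 1812, 1816, 1817, 1818, 1822, 1823, 1828, 1829, 1833, 1834, 1835, 1839, 1840 → 17.

17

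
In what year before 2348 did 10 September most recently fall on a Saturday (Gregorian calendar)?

2338

From one year to the next, a fixed date's weekday advances by 1, or by 2 when a Feb 29 lies between the two dates.
2348: September 10 is Friday.
2347: Wednesday (−2)
2346: Tuesday (−1)
2345: Monday (−1)
2344: Sunday (−1)
2343: Friday (−2)
2342: Thursday (−1)
2341: Wednesday (−1)
2340: Tuesday (−1)
2339: Sunday (−2)
2338: Saturday (−1)
10 September falls on a Saturday in 2338.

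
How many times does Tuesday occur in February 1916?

5

February 1916 has 29 days and begins on Tuesday.
The first Tuesday is February 1.
Tuesdays fall on 1, 8, 15, 22, 29 — that's 5.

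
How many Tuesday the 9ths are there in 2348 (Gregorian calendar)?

Check the 9th of each month of 2348: Jan 9: Fri, Feb 9: Mon, Mar 9: Tue, Apr 9: Fri, May 9: Sun, Jun 9: Wed, Jul 9: Fri, Aug 9: Mon, Sep 9: Thu, Oct 9: Sat, Nov 9: Tue, Dec 9: Thu.
Tuesday occurs in March, November — 2 months.

2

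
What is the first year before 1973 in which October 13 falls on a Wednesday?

From one year to the next, a fixed date's weekday advances by 1, or by 2 when a Feb 29 lies between the two dates.
1973: October 13 is Saturday.
1972: Friday (−1)
1971: Wednesday (−2)
October 13 falls on a Wednesday in 1971.

1971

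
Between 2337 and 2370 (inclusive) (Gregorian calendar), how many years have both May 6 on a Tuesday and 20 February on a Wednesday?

Check each year's weekday for May 6 and 20 February:
  2337: Thu/Sat  2338: Fri/Sun  2339: Sat/Mon  2340: Mon/Tue  2341: Tue/Thu  2342: Wed/Fri  2343: Thu/Sat  2344: Sat/Sun  2345: Sun/Tue  2346: Mon/Wed  2347: Tue/Thu  2348: Thu/Fri  2349: Fri/Sun  2350: Sat/Mon  …(6 more)…  2357: Mon/Wed  2358: Tue/Thu  2359: Wed/Fri  2360: Fri/Sat  2361: Sat/Mon  2362: Sun/Tue  2363: Mon/Wed  2364: Wed/Thu  2365: Thu/Sat  2366: Fri/Sun  2367: Sat/Mon  2368: Mon/Tue  2369: Tue/Thu  2370: Wed/Fri
Both conditions hold in: 2352 — 1.

1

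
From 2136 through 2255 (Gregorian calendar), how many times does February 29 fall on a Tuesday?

4

Leap years in 2136–2255: 29 of them.
Feb 29 weekday advances by 5 (mod 7) from one leap year to the next four years later (or differs when a century non-leap intervenes).
Leap-day weekdays: 2136:Wed 2140:Mon 2144:Sat 2148:Thu 2152:Tue✓ 2156:Sun 2160:Fri 2164:Wed 2168:Mon 2172:Sat 2176:Thu 2180:Tue✓ 2184:Sun …(3 more)… 2204:Wed 2208:Mon 2212:Sat 2216:Thu 2220:Tue✓ 2224:Sun 2228:Fri 2232:Wed 2236:Mon 2240:Sat 2244:Thu 2248:Tue✓ 2252:Sun
Tuesday: 2152, 2180, 2220, 2248 → 4.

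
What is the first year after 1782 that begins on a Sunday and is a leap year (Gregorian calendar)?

1792

Jan 1 advances by 2 weekdays after a leap year and by 1 after a common year.
1782: Jan 1 is Tuesday.
1783: Wednesday
1784: Thursday (leap)
1785: Saturday
1786: Sunday
1787: Monday
1788: Tuesday (leap)
1789: Thursday
1790: Friday
1791: Saturday
1792: Sunday (leap)
1792 begins on a Sunday and is a leap year.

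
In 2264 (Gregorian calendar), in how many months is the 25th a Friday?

Check the 25th of each month of 2264: Jan 25: Mon, Feb 25: Thu, Mar 25: Fri, Apr 25: Mon, May 25: Wed, Jun 25: Sat, Jul 25: Mon, Aug 25: Thu, Sep 25: Sun, Oct 25: Tue, Nov 25: Fri, Dec 25: Sun.
Friday occurs in March, November — 2 months.

2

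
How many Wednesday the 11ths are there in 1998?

3

Check the 11th of each month of 1998: Jan 11: Sun, Feb 11: Wed, Mar 11: Wed, Apr 11: Sat, May 11: Mon, Jun 11: Thu, Jul 11: Sat, Aug 11: Tue, Sep 11: Fri, Oct 11: Sun, Nov 11: Wed, Dec 11: Fri.
Wednesday occurs in February, March, November — 3 months.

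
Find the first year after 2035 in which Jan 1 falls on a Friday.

Jan 1 advances by 2 weekdays after a leap year and by 1 after a common year.
2035: Jan 1 is Monday.
2036: Tuesday (leap)
2037: Thursday
2038: Friday
2038 begins on a Friday

2038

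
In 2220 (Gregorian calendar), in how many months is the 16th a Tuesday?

Check the 16th of each month of 2220: Jan 16: Sun, Feb 16: Wed, Mar 16: Thu, Apr 16: Sun, May 16: Tue, Jun 16: Fri, Jul 16: Sun, Aug 16: Wed, Sep 16: Sat, Oct 16: Mon, Nov 16: Thu, Dec 16: Sat.
Tuesday occurs in May — 1 month.

1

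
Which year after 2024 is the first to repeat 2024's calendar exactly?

2052

Two years share a calendar iff Jan 1 falls on the same weekday and both are leap or both are common. 2024: Jan 1 is Monday, leap year.
2025: Jan 1 Wednesday, common
2026: Jan 1 Thursday, common
2027: Jan 1 Friday, common
2028: Jan 1 Saturday, leap
2029: Jan 1 Monday, common
2030: Jan 1 Tuesday, common
2031: Jan 1 Wednesday, common
2032: Jan 1 Thursday, leap
2033: Jan 1 Saturday, common
2034: Jan 1 Sunday, common
2035: Jan 1 Monday, common
2036: Jan 1 Tuesday, leap
2037: Jan 1 Thursday, common
2038: Jan 1 Friday, common
2039: Jan 1 Saturday, common
2040: Jan 1 Sunday, leap
2041: Jan 1 Tuesday, common
2042: Jan 1 Wednesday, common
2043: Jan 1 Thursday, common
2044: Jan 1 Friday, leap
2045: Jan 1 Sunday, common
2046: Jan 1 Monday, common
2047: Jan 1 Tuesday, common
2048: Jan 1 Wednesday, leap
2049: Jan 1 Friday, common
2050: Jan 1 Saturday, common
2051: Jan 1 Sunday, common
2052: Jan 1 Monday, leap
2052 matches on both conditions.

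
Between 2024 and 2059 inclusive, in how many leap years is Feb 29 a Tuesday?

Leap years in 2024–2059: 9 of them.
Feb 29 weekday advances by 5 (mod 7) from one leap year to the next four years later (or differs when a century non-leap intervenes).
Leap-day weekdays: 2024:Thu 2028:Tue✓ 2032:Sun 2036:Fri 2040:Wed 2044:Mon 2048:Sat 2052:Thu 2056:Tue✓
Tuesday: 2028, 2056 → 2.

2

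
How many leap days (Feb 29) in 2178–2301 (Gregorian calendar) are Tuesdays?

4

Leap years in 2178–2301: 29 of them.
Feb 29 weekday advances by 5 (mod 7) from one leap year to the next four years later (or differs when a century non-leap intervenes).
Leap-day weekdays: 2180:Tue✓ 2184:Sun 2188:Fri 2192:Wed 2196:Mon 2204:Wed 2208:Mon 2212:Sat 2216:Thu 2220:Tue✓ 2224:Sun 2228:Fri 2232:Wed …(3 more)… 2248:Tue✓ 2252:Sun 2256:Fri 2260:Wed 2264:Mon 2268:Sat 2272:Thu 2276:Tue✓ 2280:Sun 2284:Fri 2288:Wed 2292:Mon 2296:Sat
Tuesday: 2180, 2220, 2248, 2276 → 4.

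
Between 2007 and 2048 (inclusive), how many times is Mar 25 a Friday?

Track Mar 25's weekday year by year (advancing +1, or +2 across a Feb 29):
  2007: Sun  2008: Tue (+2)  2009: Wed (+1)  2010: Thu (+1)  2011: Fri (+1) ✓
  2012: Sun (+2)  2013: Mon (+1)  2014: Tue (+1)  2015: Wed (+1)  2016: Fri (+2) ✓
  2017: Sat (+1)  2018: Sun (+1)  2019: Mon (+1)  2020: Wed (+2)  … (14 more years) …
  2035: Sun (+1)  2036: Tue (+2)  2037: Wed (+1)  2038: Thu (+1)  2039: Fri (+1) ✓
  2040: Sun (+2)  2041: Mon (+1)  2042: Tue (+1)  2043: Wed (+1)  2044: Fri (+2) ✓
  2045: Sat (+1)  2046: Sun (+1)  2047: Mon (+1)  2048: Wed (+2)
Friday years: 2011, 2016, 2022, 2033, 2039, 2044 — 6 in total.

6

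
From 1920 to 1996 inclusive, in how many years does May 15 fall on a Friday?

Track May 15's weekday year by year (advancing +1, or +2 across a Feb 29):
  1920: Sat  1921: Sun (+1)  1922: Mon (+1)  1923: Tue (+1)  1924: Thu (+2)
  1925: Fri (+1) ✓  1926: Sat (+1)  1927: Sun (+1)  1928: Tue (+2)  1929: Wed (+1)
  1930: Thu (+1)  1931: Fri (+1) ✓  1932: Sun (+2)  1933: Mon (+1)  … (49 more years) …
  1983: Sun (+1)  1984: Tue (+2)  1985: Wed (+1)  1986: Thu (+1)  1987: Fri (+1) ✓
  1988: Sun (+2)  1989: Mon (+1)  1990: Tue (+1)  1991: Wed (+1)  1992: Fri (+2) ✓
  1993: Sat (+1)  1994: Sun (+1)  1995: Mon (+1)  1996: Wed (+2)
Friday years: 1925, 1931, 1936, 1942, 1953, 1959, 1964, 1970, 1981, 1987, 1992 — 11 in total.

11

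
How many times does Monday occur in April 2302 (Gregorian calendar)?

4

April 2302 has 30 days and begins on Tuesday.
The first Monday is April 7.
Mondays fall on 7, 14, 21, 28 — that's 4.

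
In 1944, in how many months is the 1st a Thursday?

Check the 1st of each month of 1944: Jan 1: Sat, Feb 1: Tue, Mar 1: Wed, Apr 1: Sat, May 1: Mon, Jun 1: Thu, Jul 1: Sat, Aug 1: Tue, Sep 1: Fri, Oct 1: Sun, Nov 1: Wed, Dec 1: Fri.
Thursday occurs in June — 1 month.

1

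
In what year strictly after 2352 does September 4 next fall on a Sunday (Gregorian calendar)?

2355

From one year to the next, a fixed date's weekday advances by 1, or by 2 when a Feb 29 lies between the two dates.
2352: September 4 is Thursday.
2353: Friday (+1)
2354: Saturday (+1)
2355: Sunday (+1)
September 4 falls on a Sunday in 2355.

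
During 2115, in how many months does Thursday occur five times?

4

A month of length L has five Thursdays iff its first Thursday is on day ≤ L−28 (so day 1–3 in a 31-day month, 1–2 in a 30-day month, day 1 in a leap February).
Checking each month of 2115: Jan starts Tue (31d) ✓; Feb starts Fri (28d); Mar starts Fri (31d); Apr starts Mon (30d); May starts Wed (31d) ✓; Jun starts Sat (30d); Jul starts Mon (31d); Aug starts Thu (31d) ✓; Sep starts Sun (30d); Oct starts Tue (31d) ✓; Nov starts Fri (30d); Dec starts Sun (31d).
Five-Thursday months: January, May, August, October → 4.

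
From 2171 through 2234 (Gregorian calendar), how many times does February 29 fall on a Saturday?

Leap years in 2171–2234: 15 of them.
Feb 29 weekday advances by 5 (mod 7) from one leap year to the next four years later (or differs when a century non-leap intervenes).
Leap-day weekdays: 2172:Sat✓ 2176:Thu 2180:Tue 2184:Sun 2188:Fri 2192:Wed 2196:Mon 2204:Wed 2208:Mon 2212:Sat✓ 2216:Thu 2220:Tue 2224:Sun 2228:Fri 2232:Wed
Saturday: 2172, 2212 → 2.

2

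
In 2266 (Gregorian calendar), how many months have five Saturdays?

4

A month of length L has five Saturdays iff its first Saturday is on day ≤ L−28 (so day 1–3 in a 31-day month, 1–2 in a 30-day month, day 1 in a leap February).
Checking each month of 2266: Jan starts Mon (31d); Feb starts Thu (28d); Mar starts Thu (31d) ✓; Apr starts Sun (30d); May starts Tue (31d); Jun starts Fri (30d) ✓; Jul starts Sun (31d); Aug starts Wed (31d); Sep starts Sat (30d) ✓; Oct starts Mon (31d); Nov starts Thu (30d); Dec starts Sat (31d) ✓.
Five-Saturday months: March, June, September, December → 4.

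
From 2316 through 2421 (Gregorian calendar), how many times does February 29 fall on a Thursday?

3

Leap years in 2316–2421: 27 of them.
Feb 29 weekday advances by 5 (mod 7) from one leap year to the next four years later (or differs when a century non-leap intervenes).
Leap-day weekdays: 2316:Tue 2320:Sun 2324:Fri 2328:Wed 2332:Mon 2336:Sat 2340:Thu✓ 2344:Tue 2348:Sun 2352:Fri 2356:Wed 2360:Mon 2364:Sat 2368:Thu✓ 2372:Tue 2376:Sun 2380:Fri 2384:Wed 2388:Mon 2392:Sat 2396:Thu✓ 2400:Tue 2404:Sun 2408:Fri 2412:Wed 2416:Mon 2420:Sat
Thursday: 2340, 2368, 2396 → 3.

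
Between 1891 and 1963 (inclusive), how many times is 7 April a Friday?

11

Track 7 April's weekday year by year (advancing +1, or +2 across a Feb 29):
  1891: Tue  1892: Thu (+2)  1893: Fri (+1) ✓  1894: Sat (+1)  1895: Sun (+1)
  1896: Tue (+2)  1897: Wed (+1)  1898: Thu (+1)  1899: Fri (+1) ✓  1900: Sat (+1)
  1901: Sun (+1)  1902: Mon (+1)  1903: Tue (+1)  1904: Thu (+2)  … (45 more years) …
  1950: Fri (+1) ✓  1951: Sat (+1)  1952: Mon (+2)  1953: Tue (+1)  1954: Wed (+1)
  1955: Thu (+1)  1956: Sat (+2)  1957: Sun (+1)  1958: Mon (+1)  1959: Tue (+1)
  1960: Thu (+2)  1961: Fri (+1) ✓  1962: Sat (+1)  1963: Sun (+1)
Friday years: 1893, 1899, 1905, 1911, 1916, 1922, 1933, 1939, 1944, 1950, 1961 — 11 in total.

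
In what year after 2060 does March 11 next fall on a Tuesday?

2064

From one year to the next, a fixed date's weekday advances by 1, or by 2 when a Feb 29 lies between the two dates.
2060: March 11 is Thursday.
2061: Friday (+1)
2062: Saturday (+1)
2063: Sunday (+1)
2064: Tuesday (+2)
March 11 falls on a Tuesday in 2064.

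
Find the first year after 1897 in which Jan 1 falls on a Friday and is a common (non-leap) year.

1909

Jan 1 advances by 2 weekdays after a leap year and by 1 after a common year.
1897: Jan 1 is Friday.
1898: Saturday
1899: Sunday
1900: Monday
1901: Tuesday
1902: Wednesday
1903: Thursday
1904: Friday (leap)
1905: Sunday
1906: Monday
1907: Tuesday
1908: Wednesday (leap)
1909: Friday
1909 begins on a Friday and is a common year.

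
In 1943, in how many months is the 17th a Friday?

2

Check the 17th of each month of 1943: Jan 17: Sun, Feb 17: Wed, Mar 17: Wed, Apr 17: Sat, May 17: Mon, Jun 17: Thu, Jul 17: Sat, Aug 17: Tue, Sep 17: Fri, Oct 17: Sun, Nov 17: Wed, Dec 17: Fri.
Friday occurs in September, December — 2 months.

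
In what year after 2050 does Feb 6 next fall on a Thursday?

2053

From one year to the next, a fixed date's weekday advances by 1, or by 2 when a Feb 29 lies between the two dates.
2050: February 6 is Sunday.
2051: Monday (+1)
2052: Tuesday (+1)
2053: Thursday (+2)
Feb 6 falls on a Thursday in 2053.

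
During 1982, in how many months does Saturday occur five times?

A month of length L has five Saturdays iff its first Saturday is on day ≤ L−28 (so day 1–3 in a 31-day month, 1–2 in a 30-day month, day 1 in a leap February).
Checking each month of 1982: Jan starts Fri (31d) ✓; Feb starts Mon (28d); Mar starts Mon (31d); Apr starts Thu (30d); May starts Sat (31d) ✓; Jun starts Tue (30d); Jul starts Thu (31d) ✓; Aug starts Sun (31d); Sep starts Wed (30d); Oct starts Fri (31d) ✓; Nov starts Mon (30d); Dec starts Wed (31d).
Five-Saturday months: January, May, July, October → 4.

4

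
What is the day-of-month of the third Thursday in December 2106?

16

December 1, 2106 is a Wednesday, so the first Thursday is the 2nd.
The third Thursday is 2 + 14 = 16.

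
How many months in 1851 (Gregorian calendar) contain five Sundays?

4

A month of length L has five Sundays iff its first Sunday is on day ≤ L−28 (so day 1–3 in a 31-day month, 1–2 in a 30-day month, day 1 in a leap February).
Checking each month of 1851: Jan starts Wed (31d); Feb starts Sat (28d); Mar starts Sat (31d) ✓; Apr starts Tue (30d); May starts Thu (31d); Jun starts Sun (30d) ✓; Jul starts Tue (31d); Aug starts Fri (31d) ✓; Sep starts Mon (30d); Oct starts Wed (31d); Nov starts Sat (30d) ✓; Dec starts Mon (31d).
Five-Sunday months: March, June, August, November → 4.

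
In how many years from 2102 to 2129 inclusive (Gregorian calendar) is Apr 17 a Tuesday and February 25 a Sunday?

3

Check each year's weekday for Apr 17 and February 25:
  2102: Mon/Sat  2103: Tue/Sun ✓  2104: Thu/Mon  2105: Fri/Wed  2106: Sat/Thu  2107: Sun/Fri  2108: Tue/Sat  2109: Wed/Mon  2110: Thu/Tue  2111: Fri/Wed  2112: Sun/Thu  2113: Mon/Sat  2114: Tue/Sun ✓  2115: Wed/Mon  2116: Fri/Tue  2117: Sat/Thu  2118: Sun/Fri  2119: Mon/Sat  2120: Wed/Sun  2121: Thu/Tue  2122: Fri/Wed  2123: Sat/Thu  2124: Mon/Fri  2125: Tue/Sun ✓  2126: Wed/Mon  2127: Thu/Tue  2128: Sat/Wed  2129: Sun/Fri
Both conditions hold in: 2103, 2114, 2125 — 3.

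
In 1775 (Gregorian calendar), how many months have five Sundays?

A month of length L has five Sundays iff its first Sunday is on day ≤ L−28 (so day 1–3 in a 31-day month, 1–2 in a 30-day month, day 1 in a leap February).
Checking each month of 1775: Jan starts Sun (31d) ✓; Feb starts Wed (28d); Mar starts Wed (31d); Apr starts Sat (30d) ✓; May starts Mon (31d); Jun starts Thu (30d); Jul starts Sat (31d) ✓; Aug starts Tue (31d); Sep starts Fri (30d); Oct starts Sun (31d) ✓; Nov starts Wed (30d); Dec starts Fri (31d) ✓.
Five-Sunday months: January, April, July, October, December → 5.

5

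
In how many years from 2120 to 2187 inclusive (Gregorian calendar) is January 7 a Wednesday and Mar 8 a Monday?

3

Check each year's weekday for January 7 and Mar 8:
  2120: Sun/Fri  2121: Tue/Sat  2122: Wed/Sun  2123: Thu/Mon  2124: Fri/Wed  2125: Sun/Thu  2126: Mon/Fri  2127: Tue/Sat  2128: Wed/Mon ✓  2129: Fri/Tue  2130: Sat/Wed  2131: Sun/Thu  2132: Mon/Sat  2133: Wed/Sun  …(40 more)…  2174: Fri/Tue  2175: Sat/Wed  2176: Sun/Fri  2177: Tue/Sat  2178: Wed/Sun  2179: Thu/Mon  2180: Fri/Wed  2181: Sun/Thu  2182: Mon/Fri  2183: Tue/Sat  2184: Wed/Mon ✓  2185: Fri/Tue  2186: Sat/Wed  2187: Sun/Thu
Both conditions hold in: 2128, 2156, 2184 — 3.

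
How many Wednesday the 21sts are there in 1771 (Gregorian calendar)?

Check the 21st of each month of 1771: Jan 21: Mon, Feb 21: Thu, Mar 21: Thu, Apr 21: Sun, May 21: Tue, Jun 21: Fri, Jul 21: Sun, Aug 21: Wed, Sep 21: Sat, Oct 21: Mon, Nov 21: Thu, Dec 21: Sat.
Wednesday occurs in August — 1 month.

1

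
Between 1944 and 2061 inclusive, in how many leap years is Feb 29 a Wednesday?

Leap years in 1944–2061: 30 of them.
Feb 29 weekday advances by 5 (mod 7) from one leap year to the next four years later (or differs when a century non-leap intervenes).
Leap-day weekdays: 1944:Tue 1948:Sun 1952:Fri 1956:Wed✓ 1960:Mon 1964:Sat 1968:Thu 1972:Tue 1976:Sun 1980:Fri 1984:Wed✓ 1988:Mon 1992:Sat …(4 more)… 2012:Wed✓ 2016:Mon 2020:Sat 2024:Thu 2028:Tue 2032:Sun 2036:Fri 2040:Wed✓ 2044:Mon 2048:Sat 2052:Thu 2056:Tue 2060:Sun
Wednesday: 1956, 1984, 2012, 2040 → 4.

4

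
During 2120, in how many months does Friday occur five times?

A month of length L has five Fridays iff its first Friday is on day ≤ L−28 (so day 1–3 in a 31-day month, 1–2 in a 30-day month, day 1 in a leap February).
Checking each month of 2120: Jan starts Mon (31d); Feb starts Thu (29d); Mar starts Fri (31d) ✓; Apr starts Mon (30d); May starts Wed (31d) ✓; Jun starts Sat (30d); Jul starts Mon (31d); Aug starts Thu (31d) ✓; Sep starts Sun (30d); Oct starts Tue (31d); Nov starts Fri (30d) ✓; Dec starts Sun (31d).
Five-Friday months: March, May, August, November → 4.

4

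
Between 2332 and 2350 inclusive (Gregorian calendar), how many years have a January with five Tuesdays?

8

January has 31 days; it has five Tuesdays when Tuesday falls among the first (month-length − 28) days — i.e. when January 1 is one of Tuesday/Monday/Sunday.
January 1 by year: 2332:Fri 2333:Sun✓ 2334:Mon✓ 2335:Tue✓ 2336:Wed 2337:Fri 2338:Sat 2339:Sun✓ 2340:Mon✓ 2341:Wed 2342:Thu 2343:Fri 2344:Sat 2345:Mon✓ 2346:Tue✓ 2347:Wed 2348:Thu 2349:Sat 2350:Sun✓
Years with five Tuesdays: 2333, 2334, 2335, 2339, 2340, 2345, 2346, 2350 → 8.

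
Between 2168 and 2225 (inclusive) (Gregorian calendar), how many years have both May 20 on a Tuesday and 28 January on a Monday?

Check each year's weekday for May 20 and 28 January:
  2168: Fri/Thu  2169: Sat/Sat  2170: Sun/Sun  2171: Mon/Mon  2172: Wed/Tue  2173: Thu/Thu  2174: Fri/Fri  2175: Sat/Sat  2176: Mon/Sun  2177: Tue/Tue  2178: Wed/Wed  2179: Thu/Thu  2180: Sat/Fri  2181: Sun/Sun  …(30 more)…  2212: Wed/Tue  2213: Thu/Thu  2214: Fri/Fri  2215: Sat/Sat  2216: Mon/Sun  2217: Tue/Tue  2218: Wed/Wed  2219: Thu/Thu  2220: Sat/Fri  2221: Sun/Sun  2222: Mon/Mon  2223: Tue/Tue  2224: Thu/Wed  2225: Fri/Fri
Both conditions hold in: 2188 — 1.

1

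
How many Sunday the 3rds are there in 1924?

2

Check the 3rd of each month of 1924: Jan 3: Thu, Feb 3: Sun, Mar 3: Mon, Apr 3: Thu, May 3: Sat, Jun 3: Tue, Jul 3: Thu, Aug 3: Sun, Sep 3: Wed, Oct 3: Fri, Nov 3: Mon, Dec 3: Wed.
Sunday occurs in February, August — 2 months.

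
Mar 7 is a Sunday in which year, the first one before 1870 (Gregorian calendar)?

1869

From one year to the next, a fixed date's weekday advances by 1, or by 2 when a Feb 29 lies between the two dates.
1870: March 7 is Monday.
1869: Sunday (−1)
Mar 7 falls on a Sunday in 1869.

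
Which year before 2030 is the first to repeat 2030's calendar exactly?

2019

Two years share a calendar iff Jan 1 falls on the same weekday and both are leap or both are common. 2030: Jan 1 is Tuesday, common year.
2029: Jan 1 Monday, common
2028: Jan 1 Saturday, leap
2027: Jan 1 Friday, common
2026: Jan 1 Thursday, common
2025: Jan 1 Wednesday, common
2024: Jan 1 Monday, leap
2023: Jan 1 Sunday, common
2022: Jan 1 Saturday, common
2021: Jan 1 Friday, common
2020: Jan 1 Wednesday, leap
2019: Jan 1 Tuesday, common
2019 matches on both conditions.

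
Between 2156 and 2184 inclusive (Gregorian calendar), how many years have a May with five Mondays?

13

May has 31 days; it has five Mondays when Monday falls among the first (month-length − 28) days — i.e. when May 1 is one of Monday/Sunday/Saturday.
May 1 by year: 2156:Sat✓ 2157:Sun✓ 2158:Mon✓ 2159:Tue 2160:Thu 2161:Fri 2162:Sat✓ 2163:Sun✓ 2164:Tue 2165:Wed 2166:Thu 2167:Fri 2168:Sun✓ 2169:Mon✓ 2170:Tue 2171:Wed 2172:Fri 2173:Sat✓ 2174:Sun✓ 2175:Mon✓ 2176:Wed 2177:Thu 2178:Fri 2179:Sat✓ 2180:Mon✓ 2181:Tue 2182:Wed 2183:Thu 2184:Sat✓
Years with five Mondays: 2156, 2157, 2158, 2162, 2163, 2168, 2169, 2173, 2174, 2175, 2179, 2180, 2184 → 13.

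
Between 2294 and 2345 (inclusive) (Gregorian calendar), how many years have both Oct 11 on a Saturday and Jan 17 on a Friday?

Check each year's weekday for Oct 11 and Jan 17:
  2294: Thu/Wed  2295: Fri/Thu  2296: Sun/Fri  2297: Mon/Sun  2298: Tue/Mon  2299: Wed/Tue  2300: Thu/Wed  2301: Fri/Thu  2302: Sat/Fri ✓  2303: Sun/Sat  2304: Tue/Sun  2305: Wed/Tue  2306: Thu/Wed  2307: Fri/Thu  …(24 more)…  2332: Tue/Sun  2333: Wed/Tue  2334: Thu/Wed  2335: Fri/Thu  2336: Sun/Fri  2337: Mon/Sun  2338: Tue/Mon  2339: Wed/Tue  2340: Fri/Wed  2341: Sat/Fri ✓  2342: Sun/Sat  2343: Mon/Sun  2344: Wed/Mon  2345: Thu/Wed
Both conditions hold in: 2302, 2313, 2319, 2330, 2341 — 5.

5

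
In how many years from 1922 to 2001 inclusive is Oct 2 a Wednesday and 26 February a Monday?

3

Check each year's weekday for Oct 2 and 26 February:
  1922: Mon/Sun  1923: Tue/Mon  1924: Thu/Tue  1925: Fri/Thu  1926: Sat/Fri  1927: Sun/Sat  1928: Tue/Sun  1929: Wed/Tue  1930: Thu/Wed  1931: Fri/Thu  1932: Sun/Fri  1933: Mon/Sun  1934: Tue/Mon  1935: Wed/Tue  …(52 more)…  1988: Sun/Fri  1989: Mon/Sun  1990: Tue/Mon  1991: Wed/Tue  1992: Fri/Wed  1993: Sat/Fri  1994: Sun/Sat  1995: Mon/Sun  1996: Wed/Mon ✓  1997: Thu/Wed  1998: Fri/Thu  1999: Sat/Fri  2000: Mon/Sat  2001: Tue/Mon
Both conditions hold in: 1940, 1968, 1996 — 3.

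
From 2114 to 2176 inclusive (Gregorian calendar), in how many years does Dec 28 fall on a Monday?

Track Dec 28's weekday year by year (advancing +1, or +2 across a Feb 29):
  2114: Fri  2115: Sat (+1)  2116: Mon (+2) ✓  2117: Tue (+1)  2118: Wed (+1)
  2119: Thu (+1)  2120: Sat (+2)  2121: Sun (+1)  2122: Mon (+1) ✓  2123: Tue (+1)
  2124: Thu (+2)  2125: Fri (+1)  2126: Sat (+1)  2127: Sun (+1)  … (35 more years) …
  2163: Wed (+1)  2164: Fri (+2)  2165: Sat (+1)  2166: Sun (+1)  2167: Mon (+1) ✓
  2168: Wed (+2)  2169: Thu (+1)  2170: Fri (+1)  2171: Sat (+1)  2172: Mon (+2) ✓
  2173: Tue (+1)  2174: Wed (+1)  2175: Thu (+1)  2176: Sat (+2)
Monday years: 2116, 2122, 2133, 2139, 2144, 2150, 2161, 2167, 2172 — 9 in total.

9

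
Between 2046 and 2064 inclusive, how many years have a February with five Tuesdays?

February has 28 days (29 in leap years); it has five Tuesdays when Tuesday falls among the first (month-length − 28) days — i.e. when February 1 is Tuesday in a leap year (never in a common year).
February 1 by year: 2046:Thu 2047:Fri 2048:Sat 2049:Mon 2050:Tue 2051:Wed 2052:Thu 2053:Sat 2054:Sun 2055:Mon 2056:Tue✓ 2057:Thu 2058:Fri 2059:Sat 2060:Sun 2061:Tue 2062:Wed 2063:Thu 2064:Fri
Years with five Tuesdays: 2056 → 1.

1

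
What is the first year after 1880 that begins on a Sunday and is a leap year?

1888

Jan 1 advances by 2 weekdays after a leap year and by 1 after a common year.
1880: Jan 1 is Thursday (leap).
1881: Saturday
1882: Sunday
1883: Monday
1884: Tuesday (leap)
1885: Thursday
1886: Friday
1887: Saturday
1888: Sunday (leap)
1888 begins on a Sunday and is a leap year.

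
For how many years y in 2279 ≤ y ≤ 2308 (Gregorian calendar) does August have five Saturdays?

13

August has 31 days; it has five Saturdays when Saturday falls among the first (month-length − 28) days — i.e. when August 1 is one of Saturday/Friday/Thursday.
August 1 by year: 2279:Fri✓ 2280:Sun 2281:Mon 2282:Tue 2283:Wed 2284:Fri✓ 2285:Sat✓ 2286:Sun 2287:Mon 2288:Wed 2289:Thu✓ 2290:Fri✓ 2291:Sat✓ 2292:Mon 2293:Tue 2294:Wed 2295:Thu✓ 2296:Sat✓ 2297:Sun 2298:Mon 2299:Tue 2300:Wed 2301:Thu✓ 2302:Fri✓ 2303:Sat✓ 2304:Mon 2305:Tue 2306:Wed 2307:Thu✓ 2308:Sat✓
Years with five Saturdays: 2279, 2284, 2285, 2289, 2290, 2291, 2295, 2296, 2301, 2302, 2303, 2307, 2308 → 13.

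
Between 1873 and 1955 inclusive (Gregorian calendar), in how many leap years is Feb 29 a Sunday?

3

Leap years in 1873–1955: 19 of them.
Feb 29 weekday advances by 5 (mod 7) from one leap year to the next four years later (or differs when a century non-leap intervenes).
Leap-day weekdays: 1876:Tue 1880:Sun✓ 1884:Fri 1888:Wed 1892:Mon 1896:Sat 1904:Mon 1908:Sat 1912:Thu 1916:Tue 1920:Sun✓ 1924:Fri 1928:Wed 1932:Mon 1936:Sat 1940:Thu 1944:Tue 1948:Sun✓ 1952:Fri
Sunday: 1880, 1920, 1948 → 3.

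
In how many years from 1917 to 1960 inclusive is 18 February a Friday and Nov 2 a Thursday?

1

Check each year's weekday for 18 February and Nov 2:
  1917: Sun/Fri  1918: Mon/Sat  1919: Tue/Sun  1920: Wed/Tue  1921: Fri/Wed  1922: Sat/Thu  1923: Sun/Fri  1924: Mon/Sun  1925: Wed/Mon  1926: Thu/Tue  1927: Fri/Wed  1928: Sat/Fri  1929: Mon/Sat  1930: Tue/Sun  …(16 more)…  1947: Tue/Sun  1948: Wed/Tue  1949: Fri/Wed  1950: Sat/Thu  1951: Sun/Fri  1952: Mon/Sun  1953: Wed/Mon  1954: Thu/Tue  1955: Fri/Wed  1956: Sat/Fri  1957: Mon/Sat  1958: Tue/Sun  1959: Wed/Mon  1960: Thu/Wed
Both conditions hold in: 1944 — 1.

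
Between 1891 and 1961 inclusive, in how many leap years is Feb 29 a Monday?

Leap years in 1891–1961: 17 of them.
Feb 29 weekday advances by 5 (mod 7) from one leap year to the next four years later (or differs when a century non-leap intervenes).
Leap-day weekdays: 1892:Mon✓ 1896:Sat 1904:Mon✓ 1908:Sat 1912:Thu 1916:Tue 1920:Sun 1924:Fri 1928:Wed 1932:Mon✓ 1936:Sat 1940:Thu 1944:Tue 1948:Sun 1952:Fri 1956:Wed 1960:Mon✓
Monday: 1892, 1904, 1932, 1960 → 4.

4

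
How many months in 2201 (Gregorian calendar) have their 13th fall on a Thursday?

1

Check the 13th of each month of 2201: Jan 13: Tue, Feb 13: Fri, Mar 13: Fri, Apr 13: Mon, May 13: Wed, Jun 13: Sat, Jul 13: Mon, Aug 13: Thu, Sep 13: Sun, Oct 13: Tue, Nov 13: Fri, Dec 13: Sun.
Thursday occurs in August — 1 month.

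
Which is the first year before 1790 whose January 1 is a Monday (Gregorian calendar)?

1787

Jan 1 advances by 2 weekdays after a leap year and by 1 after a common year.
1790: Jan 1 is Friday.
1789: Thursday
1788: Tuesday (leap)
1787: Monday
1787 begins on a Monday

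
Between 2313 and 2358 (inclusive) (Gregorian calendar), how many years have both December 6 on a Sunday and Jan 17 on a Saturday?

5

Check each year's weekday for December 6 and Jan 17:
  2313: Sat/Fri  2314: Sun/Sat ✓  2315: Mon/Sun  2316: Wed/Mon  2317: Thu/Wed  2318: Fri/Thu  2319: Sat/Fri  2320: Mon/Sat  2321: Tue/Mon  2322: Wed/Tue  2323: Thu/Wed  2324: Sat/Thu  2325: Sun/Sat ✓  2326: Mon/Sun  …(18 more)…  2345: Thu/Wed  2346: Fri/Thu  2347: Sat/Fri  2348: Mon/Sat  2349: Tue/Mon  2350: Wed/Tue  2351: Thu/Wed  2352: Sat/Thu  2353: Sun/Sat ✓  2354: Mon/Sun  2355: Tue/Mon  2356: Thu/Tue  2357: Fri/Thu  2358: Sat/Fri
Both conditions hold in: 2314, 2325, 2331, 2342, 2353 — 5.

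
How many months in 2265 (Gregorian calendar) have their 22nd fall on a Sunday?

2

Check the 22nd of each month of 2265: Jan 22: Sun, Feb 22: Wed, Mar 22: Wed, Apr 22: Sat, May 22: Mon, Jun 22: Thu, Jul 22: Sat, Aug 22: Tue, Sep 22: Fri, Oct 22: Sun, Nov 22: Wed, Dec 22: Fri.
Sunday occurs in January, October — 2 months.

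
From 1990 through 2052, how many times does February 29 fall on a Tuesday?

2

Leap years in 1990–2052: 16 of them.
Feb 29 weekday advances by 5 (mod 7) from one leap year to the next four years later (or differs when a century non-leap intervenes).
Leap-day weekdays: 1992:Sat 1996:Thu 2000:Tue✓ 2004:Sun 2008:Fri 2012:Wed 2016:Mon 2020:Sat 2024:Thu 2028:Tue✓ 2032:Sun 2036:Fri 2040:Wed 2044:Mon 2048:Sat 2052:Thu
Tuesday: 2000, 2028 → 2.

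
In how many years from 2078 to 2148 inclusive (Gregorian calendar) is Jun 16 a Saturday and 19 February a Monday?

Check each year's weekday for Jun 16 and 19 February:
  2078: Thu/Sat  2079: Fri/Sun  2080: Sun/Mon  2081: Mon/Wed  2082: Tue/Thu  2083: Wed/Fri  2084: Fri/Sat  2085: Sat/Mon ✓  2086: Sun/Tue  2087: Mon/Wed  2088: Wed/Thu  2089: Thu/Sat  2090: Fri/Sun  2091: Sat/Mon ✓  …(43 more)…  2135: Thu/Sat  2136: Sat/Sun  2137: Sun/Tue  2138: Mon/Wed  2139: Tue/Thu  2140: Thu/Fri  2141: Fri/Sun  2142: Sat/Mon ✓  2143: Sun/Tue  2144: Tue/Wed  2145: Wed/Fri  2146: Thu/Sat  2147: Fri/Sun  2148: Sun/Mon
Both conditions hold in: 2085, 2091, 2103, 2114, 2125, 2131, 2142 — 7.

7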